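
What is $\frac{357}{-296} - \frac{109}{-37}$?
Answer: $\frac{515}{296} \approx 1.7399$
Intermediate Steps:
$\frac{357}{-296} - \frac{109}{-37} = 357 \left(- \frac{1}{296}\right) - - \frac{109}{37} = - \frac{357}{296} + \frac{109}{37} = \frac{515}{296}$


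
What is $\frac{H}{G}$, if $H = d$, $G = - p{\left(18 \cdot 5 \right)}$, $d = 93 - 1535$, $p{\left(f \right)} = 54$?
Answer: $\frac{721}{27} \approx 26.704$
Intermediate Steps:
$d = -1442$
$G = -54$ ($G = \left(-1\right) 54 = -54$)
$H = -1442$
$\frac{H}{G} = - \frac{1442}{-54} = \left(-1442\right) \left(- \frac{1}{54}\right) = \frac{721}{27}$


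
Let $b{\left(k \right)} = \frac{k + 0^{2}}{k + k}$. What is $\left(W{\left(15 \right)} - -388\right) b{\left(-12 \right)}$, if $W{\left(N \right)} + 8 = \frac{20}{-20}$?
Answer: $\frac{379}{2} \approx 189.5$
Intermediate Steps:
$b{\left(k \right)} = \frac{1}{2}$ ($b{\left(k \right)} = \frac{k + 0}{2 k} = k \frac{1}{2 k} = \frac{1}{2}$)
$W{\left(N \right)} = -9$ ($W{\left(N \right)} = -8 + \frac{20}{-20} = -8 + 20 \left(- \frac{1}{20}\right) = -8 - 1 = -9$)
$\left(W{\left(15 \right)} - -388\right) b{\left(-12 \right)} = \left(-9 - -388\right) \frac{1}{2} = \left(-9 + 388\right) \frac{1}{2} = 379 \cdot \frac{1}{2} = \frac{379}{2}$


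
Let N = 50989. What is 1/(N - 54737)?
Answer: -1/3748 ≈ -0.00026681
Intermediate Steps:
1/(N - 54737) = 1/(50989 - 54737) = 1/(-3748) = -1/3748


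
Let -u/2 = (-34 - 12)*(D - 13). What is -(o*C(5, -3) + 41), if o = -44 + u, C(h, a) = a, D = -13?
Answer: -7349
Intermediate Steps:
u = -2392 (u = -2*(-34 - 12)*(-13 - 13) = -(-92)*(-26) = -2*1196 = -2392)
o = -2436 (o = -44 - 2392 = -2436)
-(o*C(5, -3) + 41) = -(-2436*(-3) + 41) = -(7308 + 41) = -1*7349 = -7349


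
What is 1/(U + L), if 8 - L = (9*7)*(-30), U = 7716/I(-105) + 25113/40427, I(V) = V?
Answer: 1414945/2582466321 ≈ 0.00054790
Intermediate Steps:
U = -103099289/1414945 (U = 7716/(-105) + 25113/40427 = 7716*(-1/105) + 25113*(1/40427) = -2572/35 + 25113/40427 = -103099289/1414945 ≈ -72.865)
L = 1898 (L = 8 - 9*7*(-30) = 8 - 63*(-30) = 8 - 1*(-1890) = 8 + 1890 = 1898)
1/(U + L) = 1/(-103099289/1414945 + 1898) = 1/(2582466321/1414945) = 1414945/2582466321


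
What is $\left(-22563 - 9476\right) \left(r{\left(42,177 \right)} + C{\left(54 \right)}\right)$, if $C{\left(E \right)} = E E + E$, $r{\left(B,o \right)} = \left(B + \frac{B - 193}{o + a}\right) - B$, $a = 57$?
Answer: $- \frac{22261626331}{234} \approx -9.5135 \cdot 10^{7}$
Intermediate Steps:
$r{\left(B,o \right)} = \frac{-193 + B}{57 + o}$ ($r{\left(B,o \right)} = \left(B + \frac{B - 193}{o + 57}\right) - B = \left(B + \frac{-193 + B}{57 + o}\right) - B = \frac{-193 + B}{57 + o}$)
$C{\left(E \right)} = E + E^{2}$ ($C{\left(E \right)} = E^{2} + E = E + E^{2}$)
$\left(-22563 - 9476\right) \left(r{\left(42,177 \right)} + C{\left(54 \right)}\right) = \left(-22563 - 9476\right) \left(\frac{-193 + 42}{57 + 177} + 54 \left(1 + 54\right)\right) = - 32039 \left(\frac{1}{234} \left(-151\right) + 54 \cdot 55\right) = - 32039 \left(\frac{1}{234} \left(-151\right) + 2970\right) = - 32039 \left(- \frac{151}{234} + 2970\right) = \left(-32039\right) \frac{694829}{234} = - \frac{22261626331}{234}$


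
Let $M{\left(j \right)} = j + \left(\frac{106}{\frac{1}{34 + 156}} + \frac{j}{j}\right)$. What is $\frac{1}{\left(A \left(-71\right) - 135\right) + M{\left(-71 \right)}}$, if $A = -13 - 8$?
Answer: $\frac{1}{21426} \approx 4.6672 \cdot 10^{-5}$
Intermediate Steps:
$A = -21$
$M{\left(j \right)} = 20141 + j$ ($M{\left(j \right)} = j + \left(\frac{106}{\frac{1}{190}} + 1\right) = j + \left(106 \frac{1}{\frac{1}{190}} + 1\right) = j + \left(106 \cdot 190 + 1\right) = j + \left(20140 + 1\right) = j + 20141 = 20141 + j$)
$\frac{1}{\left(A \left(-71\right) - 135\right) + M{\left(-71 \right)}} = \frac{1}{\left(\left(-21\right) \left(-71\right) - 135\right) + \left(20141 - 71\right)} = \frac{1}{\left(1491 - 135\right) + 20070} = \frac{1}{1356 + 20070} = \frac{1}{21426}$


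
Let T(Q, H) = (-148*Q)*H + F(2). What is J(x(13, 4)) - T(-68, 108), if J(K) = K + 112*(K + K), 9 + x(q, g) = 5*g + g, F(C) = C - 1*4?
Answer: -1083535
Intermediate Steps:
F(C) = -4 + C (F(C) = C - 4 = -4 + C)
T(Q, H) = -2 - 148*H*Q (T(Q, H) = (-148*Q)*H + (-4 + 2) = -148*H*Q - 2 = -2 - 148*H*Q)
x(q, g) = -9 + 6*g (x(q, g) = -9 + (5*g + g) = -9 + 6*g)
J(K) = 225*K (J(K) = K + 112*(2*K) = K + 224*K = 225*K)
J(x(13, 4)) - T(-68, 108) = 225*(-9 + 6*4) - (-2 - 148*108*(-68)) = 225*(-9 + 24) - (-2 + 1086912) = 225*15 - 1*1086910 = 3375 - 1086910 = -1083535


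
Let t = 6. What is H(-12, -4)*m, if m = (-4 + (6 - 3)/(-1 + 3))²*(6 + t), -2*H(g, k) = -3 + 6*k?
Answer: 2025/2 ≈ 1012.5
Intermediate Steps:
H(g, k) = 3/2 - 3*k (H(g, k) = -(-3 + 6*k)/2 = 3/2 - 3*k)
m = 75 (m = (-4 + (6 - 3)/(-1 + 3))²*(6 + 6) = (-4 + 3/2)²*12 = (-5/2)²*12 = (25/4)*12 = 75)
H(-12, -4)*m = (3/2 - 3*(-4))*75 = (3/2 + 12)*75 = (27/2)*75 = 2025/2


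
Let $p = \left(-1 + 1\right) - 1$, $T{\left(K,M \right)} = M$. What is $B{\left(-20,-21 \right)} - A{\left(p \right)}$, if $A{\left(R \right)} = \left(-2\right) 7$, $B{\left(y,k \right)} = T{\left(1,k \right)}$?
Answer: $-7$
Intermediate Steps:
$B{\left(y,k \right)} = k$
$p = -1$ ($p = 0 - 1 = -1$)
$A{\left(R \right)} = -14$
$B{\left(-20,-21 \right)} - A{\left(p \right)} = -21 - -14 = -21 + 14 = -7$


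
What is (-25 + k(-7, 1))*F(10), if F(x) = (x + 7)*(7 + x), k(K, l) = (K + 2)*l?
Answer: -8670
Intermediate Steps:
k(K, l) = l*(2 + K) (k(K, l) = (2 + K)*l = l*(2 + K))
F(x) = (7 + x)**2 (F(x) = (7 + x)*(7 + x) = (7 + x)**2)
(-25 + k(-7, 1))*F(10) = (-25 + 1*(2 - 7))*(7 + 10)**2 = (-25 + 1*(-5))*17**2 = (-25 - 5)*289 = -30*289 = -8670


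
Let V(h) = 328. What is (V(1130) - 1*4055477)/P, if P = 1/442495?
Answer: -1794383156755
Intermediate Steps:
P = 1/442495 ≈ 2.2599e-6
(V(1130) - 1*4055477)/P = (328 - 1*4055477)/(1/442495) = (328 - 4055477)*442495 = -4055149*442495 = -1794383156755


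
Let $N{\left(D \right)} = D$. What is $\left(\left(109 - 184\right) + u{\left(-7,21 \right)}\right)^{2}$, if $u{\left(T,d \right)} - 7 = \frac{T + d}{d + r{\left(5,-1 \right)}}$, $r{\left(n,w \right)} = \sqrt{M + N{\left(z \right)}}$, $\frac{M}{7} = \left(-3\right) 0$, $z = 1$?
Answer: $\frac{549081}{121} \approx 4537.9$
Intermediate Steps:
$M = 0$ ($M = 7 \left(\left(-3\right) 0\right) = 7 \cdot 0 = 0$)
$r{\left(n,w \right)} = 1$ ($r{\left(n,w \right)} = \sqrt{0 + 1} = \sqrt{1} = 1$)
$u{\left(T,d \right)} = 7 + \frac{T + d}{1 + d}$ ($u{\left(T,d \right)} = 7 + \frac{T + d}{d + 1} = 7 + \frac{T + d}{1 + d}$)
$\left(\left(109 - 184\right) + u{\left(-7,21 \right)}\right)^{2} = \left(\left(109 - 184\right) + \frac{7 - 7 + 8 \cdot 21}{1 + 21}\right)^{2} = \left(\left(109 - 184\right) + \frac{7 - 7 + 168}{22}\right)^{2} = \left(-75 + \frac{1}{22} \cdot 168\right)^{2} = \left(-75 + \frac{84}{11}\right)^{2} = \left(- \frac{741}{11}\right)^{2} = \frac{549081}{121}$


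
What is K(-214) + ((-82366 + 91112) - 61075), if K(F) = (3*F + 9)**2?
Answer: 348360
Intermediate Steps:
K(F) = (9 + 3*F)**2
K(-214) + ((-82366 + 91112) - 61075) = 9*(3 - 214)**2 + ((-82366 + 91112) - 61075) = 9*(-211)**2 + (8746 - 61075) = 9*44521 - 52329 = 400689 - 52329 = 348360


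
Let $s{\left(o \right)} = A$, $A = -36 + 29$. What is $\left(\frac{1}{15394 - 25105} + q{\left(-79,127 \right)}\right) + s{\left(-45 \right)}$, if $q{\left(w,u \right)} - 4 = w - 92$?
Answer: $- \frac{1689715}{9711} \approx -174.0$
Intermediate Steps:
$q{\left(w,u \right)} = -88 + w$ ($q{\left(w,u \right)} = 4 + \left(w - 92\right) = 4 + \left(-92 + w\right) = -88 + w$)
$A = -7$
$s{\left(o \right)} = -7$
$\left(\frac{1}{15394 - 25105} + q{\left(-79,127 \right)}\right) + s{\left(-45 \right)} = \left(\frac{1}{15394 - 25105} - 167\right) - 7 = \left(\frac{1}{-9711} - 167\right) - 7 = \left(- \frac{1}{9711} - 167\right) - 7 = - \frac{1621738}{9711} - 7 = - \frac{1689715}{9711}$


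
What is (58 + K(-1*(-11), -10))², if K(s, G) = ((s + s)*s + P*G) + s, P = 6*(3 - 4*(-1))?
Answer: 11881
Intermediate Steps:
P = 42 (P = 6*(3 + 4) = 6*7 = 42)
K(s, G) = s + 2*s² + 42*G (K(s, G) = ((s + s)*s + 42*G) + s = ((2*s)*s + 42*G) + s = (2*s² + 42*G) + s = s + 2*s² + 42*G)
(58 + K(-1*(-11), -10))² = (58 + (-1*(-11) + 2*(-1*(-11))² + 42*(-10)))² = (58 + (11 + 2*11² - 420))² = (58 + (11 + 2*121 - 420))² = (58 + (11 + 242 - 420))² = (58 - 167)² = (-109)² = 11881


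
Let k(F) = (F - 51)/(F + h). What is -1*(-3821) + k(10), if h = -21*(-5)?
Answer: 439374/115 ≈ 3820.6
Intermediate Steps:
h = 105
k(F) = (-51 + F)/(105 + F) (k(F) = (F - 51)/(F + 105) = (-51 + F)/(105 + F))
-1*(-3821) + k(10) = -1*(-3821) + (-51 + 10)/(105 + 10) = 3821 - 41/115 = 439374/115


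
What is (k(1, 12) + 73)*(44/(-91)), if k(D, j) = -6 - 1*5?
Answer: -2728/91 ≈ -29.978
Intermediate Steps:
k(D, j) = -11 (k(D, j) = -6 - 5 = -11)
(k(1, 12) + 73)*(44/(-91)) = (-11 + 73)*(44/(-91)) = 62*(44*(-1/91)) = 62*(-44/91) = -2728/91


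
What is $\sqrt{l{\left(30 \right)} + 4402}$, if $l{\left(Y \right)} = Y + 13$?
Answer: $\sqrt{4445} \approx 66.671$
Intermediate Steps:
$l{\left(Y \right)} = 13 + Y$
$\sqrt{l{\left(30 \right)} + 4402} = \sqrt{\left(13 + 30\right) + 4402} = \sqrt{43 + 4402} = \sqrt{4445}$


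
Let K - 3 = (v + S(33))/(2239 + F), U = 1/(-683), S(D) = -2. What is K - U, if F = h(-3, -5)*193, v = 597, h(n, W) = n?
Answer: 761877/226756 ≈ 3.3599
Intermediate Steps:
F = -579 (F = -3*193 = -579)
U = -1/683 ≈ -0.0014641
K = 1115/332 (K = 3 + (597 - 2)/(2239 - 579) = 3 + 595/1660 = 3 + 595*(1/1660) = 3 + 119/332 = 1115/332 ≈ 3.3584)
K - U = 1115/332 - 1*(-1/683) = 1115/332 + 1/683 = 761877/226756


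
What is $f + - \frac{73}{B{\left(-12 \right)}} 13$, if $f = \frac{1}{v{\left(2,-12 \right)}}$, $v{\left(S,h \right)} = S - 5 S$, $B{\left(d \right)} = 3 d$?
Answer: $\frac{1889}{72} \approx 26.236$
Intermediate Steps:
$v{\left(S,h \right)} = - 4 S$
$f = - \frac{1}{8}$ ($f = \frac{1}{\left(-4\right) 2} = \frac{1}{-8} = - \frac{1}{8} \approx -0.125$)
$f + - \frac{73}{B{\left(-12 \right)}} 13 = - \frac{1}{8} + - \frac{73}{3 \left(-12\right)} 13 = - \frac{1}{8} + - \frac{73}{-36} \cdot 13 = - \frac{1}{8} + \left(-73\right) \left(- \frac{1}{36}\right) 13 = - \frac{1}{8} + \frac{73}{36} \cdot 13 = - \frac{1}{8} + \frac{949}{36} = \frac{1889}{72}$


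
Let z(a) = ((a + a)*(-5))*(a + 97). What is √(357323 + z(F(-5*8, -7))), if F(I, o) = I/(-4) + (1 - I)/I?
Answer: √556498790/40 ≈ 589.76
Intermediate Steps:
F(I, o) = -I/4 + (1 - I)/I (F(I, o) = I*(-¼) + (1 - I)/I = -I/4 + (1 - I)/I)
z(a) = -10*a*(97 + a) (z(a) = ((2*a)*(-5))*(97 + a) = (-10*a)*(97 + a) = -10*a*(97 + a))
√(357323 + z(F(-5*8, -7))) = √(357323 - 10*(-1 + 1/(-5*8) - (-5)*8/4)*(97 + (-1 + 1/(-5*8) - (-5)*8/4))) = √(357323 - 10*(-1 + 1/(-40) - ¼*(-40))*(97 + (-1 + 1/(-40) - ¼*(-40)))) = √(357323 - 10*(-1 - 1/40 + 10)*(97 + (-1 - 1/40 + 10))) = √(357323 - 10*359/40*(97 + 359/40)) = √(357323 - 10*359/40*4239/40) = √(357323 - 1521801/160) = √(55649879/160) = √556498790/40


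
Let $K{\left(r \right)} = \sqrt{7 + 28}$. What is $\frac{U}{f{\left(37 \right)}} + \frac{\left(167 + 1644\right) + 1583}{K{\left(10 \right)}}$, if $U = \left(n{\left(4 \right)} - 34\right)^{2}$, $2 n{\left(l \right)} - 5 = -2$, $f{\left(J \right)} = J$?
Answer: $\frac{4225}{148} + \frac{3394 \sqrt{35}}{35} \approx 602.24$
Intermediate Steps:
$n{\left(l \right)} = \frac{3}{2}$ ($n{\left(l \right)} = \frac{5}{2} + \frac{1}{2} \left(-2\right) = \frac{5}{2} - 1 = \frac{3}{2}$)
$U = \frac{4225}{4}$ ($U = \left(\frac{3}{2} - 34\right)^{2} = \left(- \frac{65}{2}\right)^{2} = \frac{4225}{4} \approx 1056.3$)
$K{\left(r \right)} = \sqrt{35}$
$\frac{U}{f{\left(37 \right)}} + \frac{\left(167 + 1644\right) + 1583}{K{\left(10 \right)}} = \frac{4225}{4 \cdot 37} + \frac{\left(167 + 1644\right) + 1583}{\sqrt{35}} = \frac{4225}{4} \cdot \frac{1}{37} + \left(1811 + 1583\right) \frac{\sqrt{35}}{35} = \frac{4225}{148} + 3394 \frac{\sqrt{35}}{35} = \frac{4225}{148} + \frac{3394 \sqrt{35}}{35}$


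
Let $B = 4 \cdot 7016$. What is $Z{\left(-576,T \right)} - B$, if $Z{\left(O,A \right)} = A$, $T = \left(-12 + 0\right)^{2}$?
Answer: $-27920$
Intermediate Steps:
$T = 144$ ($T = \left(-12\right)^{2} = 144$)
$B = 28064$
$Z{\left(-576,T \right)} - B = 144 - 28064 = -27920$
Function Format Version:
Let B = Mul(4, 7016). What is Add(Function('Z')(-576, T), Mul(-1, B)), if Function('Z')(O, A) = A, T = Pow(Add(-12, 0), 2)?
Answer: -27920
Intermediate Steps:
T = 144 (T = Pow(-12, 2) = 144)
B = 28064
Add(Function('Z')(-576, T), Mul(-1, B)) = Add(144, Mul(-1, 28064)) = Add(144, -28064) = -27920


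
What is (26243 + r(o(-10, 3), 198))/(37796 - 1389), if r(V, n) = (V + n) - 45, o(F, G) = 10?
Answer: 26406/36407 ≈ 0.72530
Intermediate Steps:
r(V, n) = -45 + V + n
(26243 + r(o(-10, 3), 198))/(37796 - 1389) = (26243 + (-45 + 10 + 198))/(37796 - 1389) = (26243 + 163)/36407 = 26406*(1/36407) = 26406/36407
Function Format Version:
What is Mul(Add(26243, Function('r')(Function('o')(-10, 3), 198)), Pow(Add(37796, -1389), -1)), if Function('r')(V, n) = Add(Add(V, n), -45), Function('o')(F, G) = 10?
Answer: Rational(26406, 36407) ≈ 0.72530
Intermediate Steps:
Function('r')(V, n) = Add(-45, V, n)
Mul(Add(26243, Function('r')(Function('o')(-10, 3), 198)), Pow(Add(37796, -1389), -1)) = Mul(Add(26243, Add(-45, 10, 198)), Pow(Add(37796, -1389), -1)) = Mul(Add(26243, 163), Pow(36407, -1)) = Mul(26406, Rational(1, 36407)) = Rational(26406, 36407)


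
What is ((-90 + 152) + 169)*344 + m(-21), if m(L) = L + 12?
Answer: 79455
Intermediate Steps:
m(L) = 12 + L
((-90 + 152) + 169)*344 + m(-21) = ((-90 + 152) + 169)*344 + (12 - 21) = (62 + 169)*344 - 9 = 231*344 - 9 = 79464 - 9 = 79455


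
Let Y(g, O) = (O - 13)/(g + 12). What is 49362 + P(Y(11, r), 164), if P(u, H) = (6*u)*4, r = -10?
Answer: 49338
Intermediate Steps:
Y(g, O) = (-13 + O)/(12 + g)
P(u, H) = 24*u
49362 + P(Y(11, r), 164) = 49362 + 24*((-13 - 10)/(12 + 11)) = 49362 + 24*(-23/23) = 49362 + 24*((1/23)*(-23)) = 49362 + 24*(-1) = 49362 - 24 = 49338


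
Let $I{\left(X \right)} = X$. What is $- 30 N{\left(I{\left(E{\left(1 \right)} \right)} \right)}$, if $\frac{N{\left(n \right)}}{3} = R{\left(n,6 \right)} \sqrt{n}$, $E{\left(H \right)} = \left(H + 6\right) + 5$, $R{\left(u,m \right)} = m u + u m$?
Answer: $- 25920 \sqrt{3} \approx -44895.0$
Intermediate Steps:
$R{\left(u,m \right)} = 2 m u$ ($R{\left(u,m \right)} = m u + m u = 2 m u$)
$E{\left(H \right)} = 11 + H$ ($E{\left(H \right)} = \left(6 + H\right) + 5 = 11 + H$)
$N{\left(n \right)} = 36 n^{\frac{3}{2}}$ ($N{\left(n \right)} = 3 \cdot 2 \cdot 6 n \sqrt{n} = 3 \cdot 12 n \sqrt{n} = 3 \cdot 12 n^{\frac{3}{2}} = 36 n^{\frac{3}{2}}$)
$- 30 N{\left(I{\left(E{\left(1 \right)} \right)} \right)} = - 30 \cdot 36 \left(11 + 1\right)^{\frac{3}{2}} = - 30 \cdot 36 \cdot 12^{\frac{3}{2}} = - 30 \cdot 36 \cdot 24 \sqrt{3} = - 30 \cdot 864 \sqrt{3} = - 25920 \sqrt{3}$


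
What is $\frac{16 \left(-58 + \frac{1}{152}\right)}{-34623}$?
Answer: $\frac{17630}{657837} \approx 0.0268$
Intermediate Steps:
$\frac{16 \left(-58 + \frac{1}{152}\right)}{-34623} = 16 \left(-58 + \frac{1}{152}\right) \left(- \frac{1}{34623}\right) = 16 \left(- \frac{8815}{152}\right) \left(- \frac{1}{34623}\right) = \left(- \frac{17630}{19}\right) \left(- \frac{1}{34623}\right) = \frac{17630}{657837}$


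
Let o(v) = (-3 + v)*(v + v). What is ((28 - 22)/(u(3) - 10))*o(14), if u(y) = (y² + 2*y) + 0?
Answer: 1848/5 ≈ 369.60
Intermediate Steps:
u(y) = y² + 2*y
o(v) = 2*v*(-3 + v) (o(v) = (-3 + v)*(2*v) = 2*v*(-3 + v))
((28 - 22)/(u(3) - 10))*o(14) = ((28 - 22)/(3*(2 + 3) - 10))*(2*14*(-3 + 14)) = (6/(3*5 - 10))*(2*14*11) = (6/(15 - 10))*308 = (6/5)*308 = 1848/5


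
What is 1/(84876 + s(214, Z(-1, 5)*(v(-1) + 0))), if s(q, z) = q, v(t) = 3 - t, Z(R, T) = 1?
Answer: 1/85090 ≈ 1.1752e-5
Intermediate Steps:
1/(84876 + s(214, Z(-1, 5)*(v(-1) + 0))) = 1/(84876 + 214) = 1/85090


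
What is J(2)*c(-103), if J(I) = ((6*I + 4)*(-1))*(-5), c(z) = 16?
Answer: 1280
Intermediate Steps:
J(I) = 20 + 30*I (J(I) = ((4 + 6*I)*(-1))*(-5) = (-4 - 6*I)*(-5) = 20 + 30*I)
J(2)*c(-103) = (20 + 30*2)*16 = (20 + 60)*16 = 80*16 = 1280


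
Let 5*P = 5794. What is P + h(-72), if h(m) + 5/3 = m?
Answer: 16277/15 ≈ 1085.1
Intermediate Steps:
P = 5794/5 (P = (1/5)*5794 = 5794/5 ≈ 1158.8)
h(m) = -5/3 + m
P + h(-72) = 5794/5 + (-5/3 - 72) = 5794/5 - 221/3 = 16277/15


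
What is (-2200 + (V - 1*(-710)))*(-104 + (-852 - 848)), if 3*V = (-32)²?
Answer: 6216584/3 ≈ 2.0722e+6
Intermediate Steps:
V = 1024/3 (V = (⅓)*(-32)² = (⅓)*1024 = 1024/3 ≈ 341.33)
(-2200 + (V - 1*(-710)))*(-104 + (-852 - 848)) = (-2200 + (1024/3 - 1*(-710)))*(-104 + (-852 - 848)) = (-2200 + (1024/3 + 710))*(-104 - 1700) = (-2200 + 3154/3)*(-1804) = -3446/3*(-1804) = 6216584/3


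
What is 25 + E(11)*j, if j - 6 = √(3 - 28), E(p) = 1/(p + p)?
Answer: 278/11 + 5*I/22 ≈ 25.273 + 0.22727*I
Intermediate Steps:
E(p) = 1/(2*p)
j = 6 + 5*I (j = 6 + √(3 - 28) = 6 + √(-25) = 6 + 5*I ≈ 6.0 + 5.0*I)
25 + E(11)*j = 25 + ((½)/11)*(6 + 5*I) = 25 + ((½)*(1/11))*(6 + 5*I) = 25 + (6 + 5*I)/22 = 25 + (3/11 + 5*I/22) = 278/11 + 5*I/22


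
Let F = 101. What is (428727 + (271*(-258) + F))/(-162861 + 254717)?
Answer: 179455/45928 ≈ 3.9073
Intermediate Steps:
(428727 + (271*(-258) + F))/(-162861 + 254717) = (428727 + (271*(-258) + 101))/(-162861 + 254717) = (428727 + (-69918 + 101))/91856 = (428727 - 69817)*(1/91856) = 358910*(1/91856) = 179455/45928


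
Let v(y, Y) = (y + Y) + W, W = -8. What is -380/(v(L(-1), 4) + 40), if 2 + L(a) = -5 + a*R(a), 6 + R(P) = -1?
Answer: -95/9 ≈ -10.556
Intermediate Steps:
R(P) = -7 (R(P) = -6 - 1 = -7)
L(a) = -7 - 7*a (L(a) = -2 + (-5 + a*(-7)) = -2 + (-5 - 7*a) = -7 - 7*a)
v(y, Y) = -8 + Y + y (v(y, Y) = (y + Y) - 8 = (Y + y) - 8 = -8 + Y + y)
-380/(v(L(-1), 4) + 40) = -380/((-8 + 4 + (-7 - 7*(-1))) + 40) = -380/((-8 + 4 + (-7 + 7)) + 40) = -380/((-8 + 4 + 0) + 40) = -380/(-4 + 40) = -380/36 = (1/36)*(-380) = -95/9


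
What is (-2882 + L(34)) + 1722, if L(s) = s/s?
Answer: -1159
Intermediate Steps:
L(s) = 1
(-2882 + L(34)) + 1722 = (-2882 + 1) + 1722 = -2881 + 1722 = -1159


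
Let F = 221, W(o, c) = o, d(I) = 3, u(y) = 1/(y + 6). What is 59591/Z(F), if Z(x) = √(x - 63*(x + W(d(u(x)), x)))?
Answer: -59591*I*√13891/13891 ≈ -505.61*I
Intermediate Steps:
u(y) = 1/(6 + y)
Z(x) = √(-189 - 62*x) (Z(x) = √(x - 63*(x + 3)) = √(x - 63*(3 + x)) = √(x + (-189 - 63*x)) = √(-189 - 62*x))
59591/Z(F) = 59591/(√(-189 - 62*221)) = 59591/(√(-189 - 13702)) = 59591/(√(-13891)) = 59591/((I*√13891)) = 59591*(-I*√13891/13891) = -59591*I*√13891/13891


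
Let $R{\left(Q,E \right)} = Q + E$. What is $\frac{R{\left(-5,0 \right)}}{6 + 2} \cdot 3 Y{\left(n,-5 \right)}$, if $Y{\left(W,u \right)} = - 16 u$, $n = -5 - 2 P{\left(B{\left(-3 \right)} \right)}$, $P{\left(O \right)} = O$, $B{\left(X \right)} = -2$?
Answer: $-150$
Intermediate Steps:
$n = -1$ ($n = -5 - -4 = -5 + 4 = -1$)
$R{\left(Q,E \right)} = E + Q$
$\frac{R{\left(-5,0 \right)}}{6 + 2} \cdot 3 Y{\left(n,-5 \right)} = \frac{0 - 5}{6 + 2} \cdot 3 \left(\left(-16\right) \left(-5\right)\right) = \frac{1}{8} \left(-5\right) 3 \cdot 80 = \left(- \frac{5}{8}\right) 3 \cdot 80 = \left(- \frac{15}{8}\right) 80 = -150$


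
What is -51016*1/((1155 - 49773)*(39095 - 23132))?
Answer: 25508/388044567 ≈ 6.5735e-5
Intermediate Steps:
-51016*1/((1155 - 49773)*(39095 - 23132)) = -51016/((-48618*15963)) = -51016/(-776089134) = -51016*(-1/776089134) = 25508/388044567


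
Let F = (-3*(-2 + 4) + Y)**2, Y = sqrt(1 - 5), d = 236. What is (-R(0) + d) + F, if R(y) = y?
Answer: 268 - 24*I ≈ 268.0 - 24.0*I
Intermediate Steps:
Y = 2*I (Y = sqrt(-4) = 2*I ≈ 2.0*I)
F = (-6 + 2*I)**2 (F = (-3*(-2 + 4) + 2*I)**2 = (-3*2 + 2*I)**2 = (-6 + 2*I)**2 ≈ 32.0 - 24.0*I)
(-R(0) + d) + F = (-1*0 + 236) + (32 - 24*I) = (0 + 236) + (32 - 24*I) = 236 + (32 - 24*I) = 268 - 24*I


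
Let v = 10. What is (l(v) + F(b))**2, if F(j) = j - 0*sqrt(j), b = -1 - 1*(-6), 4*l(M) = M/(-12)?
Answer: 13225/576 ≈ 22.960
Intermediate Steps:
l(M) = -M/48 (l(M) = (M/(-12))/4 = (M*(-1/12))/4 = (-M/12)/4 = -M/48)
b = 5 (b = -1 + 6 = 5)
F(j) = j (F(j) = j - 1*0 = j + 0 = j)
(l(v) + F(b))**2 = (-1/48*10 + 5)**2 = (-5/24 + 5)**2 = (115/24)**2 = 13225/576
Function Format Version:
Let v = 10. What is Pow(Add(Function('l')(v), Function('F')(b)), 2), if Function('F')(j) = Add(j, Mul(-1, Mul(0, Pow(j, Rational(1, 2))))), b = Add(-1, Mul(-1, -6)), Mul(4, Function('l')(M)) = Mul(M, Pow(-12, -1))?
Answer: Rational(13225, 576) ≈ 22.960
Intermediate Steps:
Function('l')(M) = Mul(Rational(-1, 48), M) (Function('l')(M) = Mul(Rational(1, 4), Mul(M, Pow(-12, -1))) = Mul(Rational(1, 4), Mul(M, Rational(-1, 12))) = Mul(Rational(1, 4), Mul(Rational(-1, 12), M)) = Mul(Rational(-1, 48), M))
b = 5 (b = Add(-1, 6) = 5)
Function('F')(j) = j (Function('F')(j) = Add(j, Mul(-1, 0)) = Add(j, 0) = j)
Pow(Add(Function('l')(v), Function('F')(b)), 2) = Pow(Add(Mul(Rational(-1, 48), 10), 5), 2) = Pow(Add(Rational(-5, 24), 5), 2) = Pow(Rational(115, 24), 2) = Rational(13225, 576)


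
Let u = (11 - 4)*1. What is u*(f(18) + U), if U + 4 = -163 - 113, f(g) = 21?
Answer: -1813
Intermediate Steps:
u = 7 (u = 7*1 = 7)
U = -280 (U = -4 + (-163 - 113) = -4 - 276 = -280)
u*(f(18) + U) = 7*(21 - 280) = 7*(-259) = -1813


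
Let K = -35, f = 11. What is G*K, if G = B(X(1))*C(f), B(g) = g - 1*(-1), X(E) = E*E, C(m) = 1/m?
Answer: -70/11 ≈ -6.3636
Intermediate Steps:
X(E) = E**2
B(g) = 1 + g (B(g) = g + 1 = 1 + g)
G = 2/11 (G = (1 + 1**2)/11 = (1 + 1)*(1/11) = 2*(1/11) = 2/11 ≈ 0.18182)
G*K = (2/11)*(-35) = -70/11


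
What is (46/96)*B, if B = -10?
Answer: -115/24 ≈ -4.7917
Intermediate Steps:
(46/96)*B = (46/96)*(-10) = ((1/96)*46)*(-10) = (23/48)*(-10) = -115/24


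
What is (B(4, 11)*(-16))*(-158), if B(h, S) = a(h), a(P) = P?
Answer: 10112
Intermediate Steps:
B(h, S) = h
(B(4, 11)*(-16))*(-158) = (4*(-16))*(-158) = -64*(-158) = 10112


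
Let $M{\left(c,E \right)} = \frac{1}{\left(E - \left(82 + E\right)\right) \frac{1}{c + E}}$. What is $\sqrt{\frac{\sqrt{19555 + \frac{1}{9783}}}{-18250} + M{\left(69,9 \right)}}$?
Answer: $\frac{\sqrt{-226535250158977500 - 44018380230 \sqrt{1718597002}}}{488008650} \approx 0.97923 i$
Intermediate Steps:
$M{\left(c,E \right)} = - \frac{E}{82} - \frac{c}{82}$ ($M{\left(c,E \right)} = \frac{1}{\left(-82\right) \frac{1}{E + c}} = - \frac{E}{82} - \frac{c}{82}$)
$\sqrt{\frac{\sqrt{19555 + \frac{1}{9783}}}{-18250} + M{\left(69,9 \right)}} = \sqrt{\frac{\sqrt{19555 + \frac{1}{9783}}}{-18250} - \frac{39}{41}} = \sqrt{\sqrt{19555 + \frac{1}{9783}} \left(- \frac{1}{18250}\right) - \frac{39}{41}} = \sqrt{\sqrt{\frac{191306566}{9783}} \left(- \frac{1}{18250}\right) - \frac{39}{41}} = \sqrt{\frac{11 \sqrt{1718597002}}{3261} \left(- \frac{1}{18250}\right) - \frac{39}{41}} = \sqrt{- \frac{11 \sqrt{1718597002}}{59513250} - \frac{39}{41}} = \sqrt{- \frac{39}{41} - \frac{11 \sqrt{1718597002}}{59513250}}$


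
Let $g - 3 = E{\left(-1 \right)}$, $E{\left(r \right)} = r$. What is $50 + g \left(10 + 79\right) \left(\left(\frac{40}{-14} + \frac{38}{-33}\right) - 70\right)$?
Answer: $- \frac{3031538}{231} \approx -13124.0$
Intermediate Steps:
$g = 2$ ($g = 3 - 1 = 2$)
$50 + g \left(10 + 79\right) \left(\left(\frac{40}{-14} + \frac{38}{-33}\right) - 70\right) = 50 + 2 \left(10 + 79\right) \left(\left(\frac{40}{-14} + \frac{38}{-33}\right) - 70\right) = 50 + 2 \cdot 89 \left(\left(40 \left(- \frac{1}{14}\right) + 38 \left(- \frac{1}{33}\right)\right) - 70\right) = 50 + 2 \cdot 89 \left(\left(- \frac{20}{7} - \frac{38}{33}\right) - 70\right) = 50 + 2 \cdot 89 \left(- \frac{926}{231} - 70\right) = 50 + 2 \cdot 89 \left(- \frac{17096}{231}\right) = 50 + 2 \left(- \frac{1521544}{231}\right) = 50 - \frac{3043088}{231} = - \frac{3031538}{231}$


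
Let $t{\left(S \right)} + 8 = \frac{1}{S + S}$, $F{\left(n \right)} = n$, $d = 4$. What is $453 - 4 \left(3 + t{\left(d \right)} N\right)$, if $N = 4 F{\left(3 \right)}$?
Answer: $819$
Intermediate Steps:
$N = 12$ ($N = 4 \cdot 3 = 12$)
$t{\left(S \right)} = -8 + \frac{1}{2 S}$ ($t{\left(S \right)} = -8 + \frac{1}{S + S} = -8 + \frac{1}{2 S}$)
$453 - 4 \left(3 + t{\left(d \right)} N\right) = 453 - 4 \left(3 + \left(-8 + \frac{1}{2 \cdot 4}\right) 12\right) = 453 - 4 \left(3 + \left(-8 + \frac{1}{2} \cdot \frac{1}{4}\right) 12\right) = 453 - 4 \left(3 + \left(-8 + \frac{1}{8}\right) 12\right) = 453 - 4 \left(3 - \frac{189}{2}\right) = 453 - -366 = 453 + 366 = 819$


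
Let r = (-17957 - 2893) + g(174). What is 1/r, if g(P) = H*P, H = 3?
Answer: -1/20328 ≈ -4.9193e-5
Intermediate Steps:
g(P) = 3*P
r = -20328 (r = (-17957 - 2893) + 3*174 = -20850 + 522 = -20328)
1/r = 1/(-20328) = -1/20328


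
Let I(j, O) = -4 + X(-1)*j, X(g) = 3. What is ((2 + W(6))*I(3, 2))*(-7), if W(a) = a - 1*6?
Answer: -70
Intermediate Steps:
W(a) = -6 + a (W(a) = a - 6 = -6 + a)
I(j, O) = -4 + 3*j
((2 + W(6))*I(3, 2))*(-7) = ((2 + (-6 + 6))*(-4 + 3*3))*(-7) = ((2 + 0)*(-4 + 9))*(-7) = (2*5)*(-7) = 10*(-7) = -70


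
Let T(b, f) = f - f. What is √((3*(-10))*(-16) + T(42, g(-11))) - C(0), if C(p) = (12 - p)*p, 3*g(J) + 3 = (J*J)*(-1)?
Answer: 4*√30 ≈ 21.909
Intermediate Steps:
g(J) = -1 - J²/3 (g(J) = -1 + ((J*J)*(-1))/3 = -1 + (J²*(-1))/3 = -1 + (-J²)/3 = -1 - J²/3)
T(b, f) = 0
C(p) = p*(12 - p)
√((3*(-10))*(-16) + T(42, g(-11))) - C(0) = √((3*(-10))*(-16) + 0) - 0*(12 - 1*0) = √(-30*(-16) + 0) - 0*(12 + 0) = √(480 + 0) - 0*12 = √480 - 1*0 = 4*√30 + 0 = 4*√30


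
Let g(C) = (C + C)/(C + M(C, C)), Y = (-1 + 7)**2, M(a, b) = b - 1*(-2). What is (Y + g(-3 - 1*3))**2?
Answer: 34596/25 ≈ 1383.8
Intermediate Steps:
M(a, b) = 2 + b (M(a, b) = b + 2 = 2 + b)
Y = 36 (Y = 6**2 = 36)
g(C) = 2*C/(2 + 2*C) (g(C) = (C + C)/(C + (2 + C)) = (2*C)/(2 + 2*C) = 2*C/(2 + 2*C))
(Y + g(-3 - 1*3))**2 = (36 + (-3 - 1*3)/(1 + (-3 - 1*3)))**2 = (36 + (-3 - 3)/(1 + (-3 - 3)))**2 = (36 - 6/(1 - 6))**2 = (36 - 6/(-5))**2 = (36 - 6*(-1/5))**2 = (36 + 6/5)**2 = (186/5)**2 = 34596/25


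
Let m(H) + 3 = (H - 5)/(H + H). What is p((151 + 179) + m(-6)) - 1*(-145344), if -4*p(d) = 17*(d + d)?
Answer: 3421361/24 ≈ 1.4256e+5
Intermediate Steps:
m(H) = -3 + (-5 + H)/(2*H) (m(H) = -3 + (H - 5)/(H + H) = -3 + (-5 + H)/((2*H)) = -3 + (-5 + H)*(1/(2*H)) = -3 + (-5 + H)/(2*H))
p(d) = -17*d/2 (p(d) = -17*(d + d)/4 = -17*2*d/4 = -17*d/2)
p((151 + 179) + m(-6)) - 1*(-145344) = -17*((151 + 179) + (5/2)*(-1 - 1*(-6))/(-6))/2 - 1*(-145344) = -17*(330 + (5/2)*(-1/6)*(-1 + 6))/2 + 145344 = -17*(330 + (5/2)*(-1/6)*5)/2 + 145344 = -17*(330 - 25/12)/2 + 145344 = -17/2*3935/12 + 145344 = -66895/24 + 145344 = 3421361/24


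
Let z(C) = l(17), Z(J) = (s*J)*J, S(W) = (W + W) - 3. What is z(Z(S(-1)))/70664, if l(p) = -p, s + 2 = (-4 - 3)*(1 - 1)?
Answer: -17/70664 ≈ -0.00024058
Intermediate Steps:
s = -2 (s = -2 + (-4 - 3)*(1 - 1) = -2 - 7*0 = -2 + 0 = -2)
S(W) = -3 + 2*W (S(W) = 2*W - 3 = -3 + 2*W)
Z(J) = -2*J**2 (Z(J) = (-2*J)*J = -2*J**2)
z(C) = -17 (z(C) = -1*17 = -17)
z(Z(S(-1)))/70664 = -17/70664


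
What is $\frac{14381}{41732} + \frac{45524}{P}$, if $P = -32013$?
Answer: $- \frac{1439428615}{1335966516} \approx -1.0774$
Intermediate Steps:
$\frac{14381}{41732} + \frac{45524}{P} = \frac{14381}{41732} + \frac{45524}{-32013} = 14381 \cdot \frac{1}{41732} + 45524 \left(- \frac{1}{32013}\right) = \frac{14381}{41732} - \frac{45524}{32013} = - \frac{1439428615}{1335966516}$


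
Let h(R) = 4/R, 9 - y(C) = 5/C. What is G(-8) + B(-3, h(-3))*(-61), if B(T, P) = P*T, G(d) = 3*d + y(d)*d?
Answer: -345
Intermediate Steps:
y(C) = 9 - 5/C
G(d) = 3*d + d*(9 - 5/d) (G(d) = 3*d + (9 - 5/d)*d = 3*d + d*(9 - 5/d))
G(-8) + B(-3, h(-3))*(-61) = (-5 + 12*(-8)) + ((4/(-3))*(-3))*(-61) = (-5 - 96) + ((4*(-⅓))*(-3))*(-61) = -101 - 4/3*(-3)*(-61) = -101 + 4*(-61) = -101 - 244 = -345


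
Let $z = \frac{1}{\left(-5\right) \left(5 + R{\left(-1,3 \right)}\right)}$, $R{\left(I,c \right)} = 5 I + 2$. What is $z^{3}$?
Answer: $- \frac{1}{1000} \approx -0.001$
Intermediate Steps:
$R{\left(I,c \right)} = 2 + 5 I$
$z = - \frac{1}{10}$ ($z = \frac{1}{\left(-5\right) \left(5 + \left(2 + 5 \left(-1\right)\right)\right)} = \frac{1}{\left(-5\right) \left(5 + \left(2 - 5\right)\right)} = \frac{1}{\left(-5\right) \left(5 - 3\right)} = \frac{1}{\left(-5\right) 2} = \frac{1}{-10} = - \frac{1}{10} \approx -0.1$)
$z^{3} = \left(- \frac{1}{10}\right)^{3} = - \frac{1}{1000}$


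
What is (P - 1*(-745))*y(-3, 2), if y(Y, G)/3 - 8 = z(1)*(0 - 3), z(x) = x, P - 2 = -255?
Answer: 7380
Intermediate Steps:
P = -253 (P = 2 - 255 = -253)
y(Y, G) = 15 (y(Y, G) = 24 + 3*(1*(0 - 3)) = 24 + 3*(1*(-3)) = 24 + 3*(-3) = 24 - 9 = 15)
(P - 1*(-745))*y(-3, 2) = (-253 - 1*(-745))*15 = (-253 + 745)*15 = 492*15 = 7380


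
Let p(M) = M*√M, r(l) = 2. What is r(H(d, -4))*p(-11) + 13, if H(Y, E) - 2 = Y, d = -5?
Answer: 13 - 22*I*√11 ≈ 13.0 - 72.966*I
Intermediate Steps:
H(Y, E) = 2 + Y
p(M) = M^(3/2)
r(H(d, -4))*p(-11) + 13 = 2*(-11)^(3/2) + 13 = 2*(-11*I*√11) + 13 = -22*I*√11 + 13 = 13 - 22*I*√11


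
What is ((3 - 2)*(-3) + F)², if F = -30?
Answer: 1089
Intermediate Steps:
((3 - 2)*(-3) + F)² = ((3 - 2)*(-3) - 30)² = (1*(-3) - 30)² = (-3 - 30)² = (-33)² = 1089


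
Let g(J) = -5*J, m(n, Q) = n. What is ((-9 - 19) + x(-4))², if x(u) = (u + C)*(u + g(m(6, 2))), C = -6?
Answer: 97344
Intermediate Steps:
x(u) = (-30 + u)*(-6 + u) (x(u) = (u - 6)*(u - 5*6) = (-6 + u)*(u - 30) = (-6 + u)*(-30 + u) = (-30 + u)*(-6 + u))
((-9 - 19) + x(-4))² = ((-9 - 19) + (180 + (-4)² - 36*(-4)))² = (-28 + (180 + 16 + 144))² = (-28 + 340)² = 312² = 97344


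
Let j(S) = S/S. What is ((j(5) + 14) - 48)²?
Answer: 1089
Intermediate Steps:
j(S) = 1
((j(5) + 14) - 48)² = ((1 + 14) - 48)² = (15 - 48)² = (-33)² = 1089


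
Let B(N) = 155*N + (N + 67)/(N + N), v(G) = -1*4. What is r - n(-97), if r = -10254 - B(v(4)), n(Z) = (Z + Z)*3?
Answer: -72353/8 ≈ -9044.1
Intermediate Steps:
n(Z) = 6*Z (n(Z) = (2*Z)*3 = 6*Z)
v(G) = -4
B(N) = 155*N + (67 + N)/(2*N) (B(N) = 155*N + (67 + N)/((2*N)) = 155*N + (67 + N)*(1/(2*N)) = 155*N + (67 + N)/(2*N))
r = -77009/8 (r = -10254 - (67 - 4*(1 + 310*(-4)))/(2*(-4)) = -10254 - (-1)*(67 - 4*(1 - 1240))/(2*4) = -10254 - (-1)*(67 - 4*(-1239))/(2*4) = -10254 - (-1)*(67 + 4956)/(2*4) = -10254 - (-1)*5023/(2*4) = -10254 - 1*(-5023/8) = -10254 + 5023/8 = -77009/8 ≈ -9626.1)
r - n(-97) = -77009/8 - 6*(-97) = -77009/8 - 1*(-582) = -77009/8 + 582 = -72353/8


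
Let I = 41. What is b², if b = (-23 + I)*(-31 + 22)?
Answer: 26244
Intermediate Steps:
b = -162 (b = (-23 + 41)*(-31 + 22) = 18*(-9) = -162)
b² = (-162)² = 26244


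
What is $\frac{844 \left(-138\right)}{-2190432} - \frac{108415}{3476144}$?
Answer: $\frac{1743726653}{79315177648} \approx 0.021985$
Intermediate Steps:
$\frac{844 \left(-138\right)}{-2190432} - \frac{108415}{3476144} = \left(-116472\right) \left(- \frac{1}{2190432}\right) - \frac{108415}{3476144} = \frac{4853}{91268} - \frac{108415}{3476144} = \frac{1743726653}{79315177648}$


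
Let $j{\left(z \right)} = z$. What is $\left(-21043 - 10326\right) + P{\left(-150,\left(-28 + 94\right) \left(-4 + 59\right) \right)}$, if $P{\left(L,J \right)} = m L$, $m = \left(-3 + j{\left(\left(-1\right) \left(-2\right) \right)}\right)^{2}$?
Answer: $-31519$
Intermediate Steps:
$m = 1$ ($m = \left(-3 - -2\right)^{2} = \left(-3 + 2\right)^{2} = \left(-1\right)^{2} = 1$)
$P{\left(L,J \right)} = L$ ($P{\left(L,J \right)} = 1 L = L$)
$\left(-21043 - 10326\right) + P{\left(-150,\left(-28 + 94\right) \left(-4 + 59\right) \right)} = \left(-21043 - 10326\right) - 150 = -31369 - 150 = -31519$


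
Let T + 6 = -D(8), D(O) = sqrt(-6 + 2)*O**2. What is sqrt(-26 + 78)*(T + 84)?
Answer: sqrt(13)*(156 - 256*I) ≈ 562.47 - 923.02*I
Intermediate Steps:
D(O) = 2*I*O**2 (D(O) = sqrt(-4)*O**2 = (2*I)*O**2 = 2*I*O**2)
T = -6 - 128*I (T = -6 - 2*I*8**2 = -6 - 2*I*64 = -6 - 128*I ≈ -6.0 - 128.0*I)
sqrt(-26 + 78)*(T + 84) = sqrt(-26 + 78)*((-6 - 128*I) + 84) = sqrt(52)*(78 - 128*I) = (2*sqrt(13))*(78 - 128*I) = 2*sqrt(13)*(78 - 128*I)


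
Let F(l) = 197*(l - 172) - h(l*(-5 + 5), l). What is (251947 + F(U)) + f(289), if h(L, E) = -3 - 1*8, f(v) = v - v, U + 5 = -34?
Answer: 210391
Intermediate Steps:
U = -39 (U = -5 - 34 = -39)
f(v) = 0
h(L, E) = -11 (h(L, E) = -3 - 8 = -11)
F(l) = -33873 + 197*l (F(l) = 197*(l - 172) - 1*(-11) = 197*(-172 + l) + 11 = (-33884 + 197*l) + 11 = -33873 + 197*l)
(251947 + F(U)) + f(289) = (251947 + (-33873 + 197*(-39))) + 0 = (251947 + (-33873 - 7683)) + 0 = (251947 - 41556) + 0 = 210391 + 0 = 210391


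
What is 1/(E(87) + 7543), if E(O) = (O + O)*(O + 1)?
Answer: 1/22855 ≈ 4.3754e-5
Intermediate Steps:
E(O) = 2*O*(1 + O) (E(O) = (2*O)*(1 + O) = 2*O*(1 + O))
1/(E(87) + 7543) = 1/(2*87*(1 + 87) + 7543) = 1/(2*87*88 + 7543) = 1/(15312 + 7543) = 1/22855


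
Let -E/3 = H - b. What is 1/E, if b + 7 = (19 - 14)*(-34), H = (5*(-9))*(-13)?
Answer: -1/2286 ≈ -0.00043745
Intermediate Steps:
H = 585 (H = -45*(-13) = 585)
b = -177 (b = -7 + (19 - 14)*(-34) = -7 + 5*(-34) = -7 - 170 = -177)
E = -2286 (E = -3*(585 - 1*(-177)) = -3*(585 + 177) = -3*762 = -2286)
1/E = 1/(-2286) = -1/2286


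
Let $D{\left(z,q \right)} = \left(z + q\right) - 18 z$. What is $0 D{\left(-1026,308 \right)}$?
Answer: $0$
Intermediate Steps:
$D{\left(z,q \right)} = q - 17 z$ ($D{\left(z,q \right)} = \left(q + z\right) - 18 z = q - 17 z$)
$0 D{\left(-1026,308 \right)} = 0 \left(308 - -17442\right) = 0 \left(308 + 17442\right) = 0 \cdot 17750 = 0$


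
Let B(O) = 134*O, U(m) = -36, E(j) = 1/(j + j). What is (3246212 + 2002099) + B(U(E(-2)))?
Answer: 5243487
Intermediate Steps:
E(j) = 1/(2*j)
(3246212 + 2002099) + B(U(E(-2))) = (3246212 + 2002099) + 134*(-36) = 5248311 - 4824 = 5243487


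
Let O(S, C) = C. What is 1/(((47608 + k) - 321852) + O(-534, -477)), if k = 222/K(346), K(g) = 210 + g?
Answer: -278/76372327 ≈ -3.6401e-6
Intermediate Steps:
k = 111/278 (k = 222/(210 + 346) = 222/556 = 222*(1/556) = 111/278 ≈ 0.39928)
1/(((47608 + k) - 321852) + O(-534, -477)) = 1/(((47608 + 111/278) - 321852) - 477) = 1/((13235135/278 - 321852) - 477) = 1/(-76239721/278 - 477) = 1/(-76372327/278) = -278/76372327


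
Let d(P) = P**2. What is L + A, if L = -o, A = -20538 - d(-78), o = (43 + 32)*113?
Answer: -35097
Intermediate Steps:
o = 8475 (o = 75*113 = 8475)
A = -26622 (A = -20538 - 1*(-78)**2 = -20538 - 1*6084 = -20538 - 6084 = -26622)
L = -8475 (L = -1*8475 = -8475)
L + A = -8475 - 26622 = -35097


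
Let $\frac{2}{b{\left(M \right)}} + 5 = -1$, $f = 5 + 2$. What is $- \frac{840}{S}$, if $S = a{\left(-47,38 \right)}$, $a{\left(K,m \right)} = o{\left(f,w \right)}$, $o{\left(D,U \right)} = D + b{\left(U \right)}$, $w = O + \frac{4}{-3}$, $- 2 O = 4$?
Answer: $-126$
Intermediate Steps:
$O = -2$ ($O = \left(- \frac{1}{2}\right) 4 = -2$)
$f = 7$
$w = - \frac{10}{3}$ ($w = -2 + \frac{4}{-3} = -2 + 4 \left(- \frac{1}{3}\right) = -2 - \frac{4}{3} = - \frac{10}{3} \approx -3.3333$)
$b{\left(M \right)} = - \frac{1}{3}$ ($b{\left(M \right)} = \frac{2}{-5 - 1} = \frac{2}{-6} = 2 \left(- \frac{1}{6}\right) = - \frac{1}{3}$)
$o{\left(D,U \right)} = - \frac{1}{3} + D$ ($o{\left(D,U \right)} = D - \frac{1}{3} = - \frac{1}{3} + D$)
$a{\left(K,m \right)} = \frac{20}{3}$ ($a{\left(K,m \right)} = - \frac{1}{3} + 7 = \frac{20}{3}$)
$S = \frac{20}{3} \approx 6.6667$
$- \frac{840}{S} = - \frac{840}{\frac{20}{3}} = \left(-840\right) \frac{3}{20} = -126$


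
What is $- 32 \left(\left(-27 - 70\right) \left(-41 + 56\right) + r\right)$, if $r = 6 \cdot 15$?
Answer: $43680$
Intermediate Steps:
$r = 90$
$- 32 \left(\left(-27 - 70\right) \left(-41 + 56\right) + r\right) = - 32 \left(\left(-27 - 70\right) \left(-41 + 56\right) + 90\right) = - 32 \left(\left(-97\right) 15 + 90\right) = - 32 \left(-1455 + 90\right) = \left(-32\right) \left(-1365\right) = 43680$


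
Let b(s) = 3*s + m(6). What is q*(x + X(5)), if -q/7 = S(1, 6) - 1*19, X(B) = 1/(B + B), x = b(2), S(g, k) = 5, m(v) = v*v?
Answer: 20629/5 ≈ 4125.8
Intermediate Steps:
m(v) = v**2
b(s) = 36 + 3*s (b(s) = 3*s + 6**2 = 3*s + 36 = 36 + 3*s)
x = 42 (x = 36 + 3*2 = 36 + 6 = 42)
X(B) = 1/(2*B)
q = 98 (q = -7*(5 - 1*19) = -7*(5 - 19) = -7*(-14) = 98)
q*(x + X(5)) = 98*(42 + (1/2)/5) = 98*(42 + (1/2)*(1/5)) = 98*(42 + 1/10) = 98*(421/10) = 20629/5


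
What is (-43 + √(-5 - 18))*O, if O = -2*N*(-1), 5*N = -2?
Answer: 172/5 - 4*I*√23/5 ≈ 34.4 - 3.8367*I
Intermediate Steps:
N = -⅖ (N = (⅕)*(-2) = -⅖ ≈ -0.40000)
O = -⅘ (O = -2*(-⅖)*(-1) = (⅘)*(-1) = -⅘ ≈ -0.80000)
(-43 + √(-5 - 18))*O = (-43 + √(-5 - 18))*(-⅘) = (-43 + √(-23))*(-⅘) = (-43 + I*√23)*(-⅘) = 172/5 - 4*I*√23/5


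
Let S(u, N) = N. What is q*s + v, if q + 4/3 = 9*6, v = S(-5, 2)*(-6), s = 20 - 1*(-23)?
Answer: 6758/3 ≈ 2252.7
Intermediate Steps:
s = 43 (s = 20 + 23 = 43)
v = -12 (v = 2*(-6) = -12)
q = 158/3 (q = -4/3 + 9*6 = -4/3 + 54 = 158/3 ≈ 52.667)
q*s + v = (158/3)*43 - 12 = 6794/3 - 12 = 6758/3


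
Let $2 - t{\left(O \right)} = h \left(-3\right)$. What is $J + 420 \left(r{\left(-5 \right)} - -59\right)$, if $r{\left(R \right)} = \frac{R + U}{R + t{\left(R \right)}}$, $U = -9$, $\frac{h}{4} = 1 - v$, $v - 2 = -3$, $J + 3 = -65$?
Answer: $24432$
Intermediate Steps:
$J = -68$ ($J = -3 - 65 = -68$)
$v = -1$ ($v = 2 - 3 = -1$)
$h = 8$ ($h = 4 \left(1 - -1\right) = 4 \left(1 + 1\right) = 4 \cdot 2 = 8$)
$t{\left(O \right)} = 26$ ($t{\left(O \right)} = 2 - 8 \left(-3\right) = 2 - -24 = 2 + 24 = 26$)
$r{\left(R \right)} = \frac{-9 + R}{26 + R}$ ($r{\left(R \right)} = \frac{R - 9}{R + 26} = \frac{-9 + R}{26 + R}$)
$J + 420 \left(r{\left(-5 \right)} - -59\right) = -68 + 420 \left(\frac{-9 - 5}{26 - 5} - -59\right) = -68 + 420 \left(\frac{1}{21} \left(-14\right) + 59\right) = -68 + 420 \left(- \frac{2}{3} + 59\right) = -68 + 420 \cdot \frac{175}{3} = -68 + 24500 = 24432$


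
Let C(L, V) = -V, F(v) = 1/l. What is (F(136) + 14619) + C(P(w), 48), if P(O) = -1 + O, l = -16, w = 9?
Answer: 233135/16 ≈ 14571.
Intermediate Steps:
F(v) = -1/16 (F(v) = 1/(-16) = -1/16)
(F(136) + 14619) + C(P(w), 48) = (-1/16 + 14619) - 1*48 = 233903/16 - 48 = 233135/16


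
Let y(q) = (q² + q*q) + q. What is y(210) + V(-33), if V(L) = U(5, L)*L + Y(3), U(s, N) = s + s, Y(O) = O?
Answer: 88083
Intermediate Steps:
y(q) = q + 2*q² (y(q) = (q² + q²) + q = 2*q² + q = q + 2*q²)
U(s, N) = 2*s
V(L) = 3 + 10*L (V(L) = (2*5)*L + 3 = 10*L + 3 = 3 + 10*L)
y(210) + V(-33) = 210*(1 + 2*210) + (3 + 10*(-33)) = 210*(1 + 420) + (3 - 330) = 210*421 - 327 = 88410 - 327 = 88083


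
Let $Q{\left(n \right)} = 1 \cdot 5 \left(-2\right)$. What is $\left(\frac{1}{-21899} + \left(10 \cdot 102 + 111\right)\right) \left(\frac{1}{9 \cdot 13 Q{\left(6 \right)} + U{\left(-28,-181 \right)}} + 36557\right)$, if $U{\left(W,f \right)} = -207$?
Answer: $\frac{1246784376138784}{30154923} \approx 4.1346 \cdot 10^{7}$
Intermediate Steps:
$Q{\left(n \right)} = -10$ ($Q{\left(n \right)} = 5 \left(-2\right) = -10$)
$\left(\frac{1}{-21899} + \left(10 \cdot 102 + 111\right)\right) \left(\frac{1}{9 \cdot 13 Q{\left(6 \right)} + U{\left(-28,-181 \right)}} + 36557\right) = \left(\frac{1}{-21899} + \left(10 \cdot 102 + 111\right)\right) \left(\frac{1}{9 \cdot 13 \left(-10\right) - 207} + 36557\right) = \left(- \frac{1}{21899} + \left(1020 + 111\right)\right) \left(\frac{1}{117 \left(-10\right) - 207} + 36557\right) = \left(- \frac{1}{21899} + 1131\right) \left(\frac{1}{-1170 - 207} + 36557\right) = \frac{24767768 \left(\frac{1}{-1377} + 36557\right)}{21899} = \frac{24767768 \left(- \frac{1}{1377} + 36557\right)}{21899} = \frac{24767768}{21899} \cdot \frac{50338988}{1377} = \frac{1246784376138784}{30154923}$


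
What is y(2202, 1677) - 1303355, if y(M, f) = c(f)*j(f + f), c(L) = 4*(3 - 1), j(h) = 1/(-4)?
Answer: -1303357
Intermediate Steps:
j(h) = -1/4
c(L) = 8 (c(L) = 4*2 = 8)
y(M, f) = -2 (y(M, f) = 8*(-1/4) = -2)
y(2202, 1677) - 1303355 = -2 - 1303355 = -1303357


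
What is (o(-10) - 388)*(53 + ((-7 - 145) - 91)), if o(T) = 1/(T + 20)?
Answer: 73701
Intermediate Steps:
o(T) = 1/(20 + T)
(o(-10) - 388)*(53 + ((-7 - 145) - 91)) = (1/(20 - 10) - 388)*(53 + ((-7 - 145) - 91)) = (1/10 - 388)*(53 + (-152 - 91)) = (⅒ - 388)*(53 - 243) = -3879/10*(-190) = 73701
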